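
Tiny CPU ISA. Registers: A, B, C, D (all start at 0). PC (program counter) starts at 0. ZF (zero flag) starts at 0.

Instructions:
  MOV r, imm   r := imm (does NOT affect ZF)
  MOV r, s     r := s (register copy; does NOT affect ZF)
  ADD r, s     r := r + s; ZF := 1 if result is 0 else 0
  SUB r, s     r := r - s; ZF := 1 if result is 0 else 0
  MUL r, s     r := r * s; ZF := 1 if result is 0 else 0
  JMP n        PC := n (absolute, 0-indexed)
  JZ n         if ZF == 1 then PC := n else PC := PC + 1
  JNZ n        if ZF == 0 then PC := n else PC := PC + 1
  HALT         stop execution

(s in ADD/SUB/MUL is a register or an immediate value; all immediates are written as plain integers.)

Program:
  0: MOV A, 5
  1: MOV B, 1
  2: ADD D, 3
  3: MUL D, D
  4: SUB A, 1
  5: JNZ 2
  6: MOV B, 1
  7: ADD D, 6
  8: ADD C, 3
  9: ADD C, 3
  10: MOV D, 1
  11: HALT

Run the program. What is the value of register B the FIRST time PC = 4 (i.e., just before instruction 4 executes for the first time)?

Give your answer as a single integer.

Step 1: PC=0 exec 'MOV A, 5'. After: A=5 B=0 C=0 D=0 ZF=0 PC=1
Step 2: PC=1 exec 'MOV B, 1'. After: A=5 B=1 C=0 D=0 ZF=0 PC=2
Step 3: PC=2 exec 'ADD D, 3'. After: A=5 B=1 C=0 D=3 ZF=0 PC=3
Step 4: PC=3 exec 'MUL D, D'. After: A=5 B=1 C=0 D=9 ZF=0 PC=4
First time PC=4: B=1

1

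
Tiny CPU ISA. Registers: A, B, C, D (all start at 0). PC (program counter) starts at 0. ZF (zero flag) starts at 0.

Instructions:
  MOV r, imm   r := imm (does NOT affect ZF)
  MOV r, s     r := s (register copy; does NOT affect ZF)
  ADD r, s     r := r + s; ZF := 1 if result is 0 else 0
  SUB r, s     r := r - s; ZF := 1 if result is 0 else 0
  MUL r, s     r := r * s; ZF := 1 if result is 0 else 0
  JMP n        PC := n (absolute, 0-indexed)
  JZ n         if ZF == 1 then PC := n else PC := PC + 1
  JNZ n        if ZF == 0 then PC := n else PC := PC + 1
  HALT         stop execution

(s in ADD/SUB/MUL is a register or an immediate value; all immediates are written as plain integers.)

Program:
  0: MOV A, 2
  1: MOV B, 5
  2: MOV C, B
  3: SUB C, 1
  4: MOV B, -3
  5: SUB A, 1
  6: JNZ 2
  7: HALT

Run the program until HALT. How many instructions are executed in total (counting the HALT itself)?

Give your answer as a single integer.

Step 1: PC=0 exec 'MOV A, 2'. After: A=2 B=0 C=0 D=0 ZF=0 PC=1
Step 2: PC=1 exec 'MOV B, 5'. After: A=2 B=5 C=0 D=0 ZF=0 PC=2
Step 3: PC=2 exec 'MOV C, B'. After: A=2 B=5 C=5 D=0 ZF=0 PC=3
Step 4: PC=3 exec 'SUB C, 1'. After: A=2 B=5 C=4 D=0 ZF=0 PC=4
Step 5: PC=4 exec 'MOV B, -3'. After: A=2 B=-3 C=4 D=0 ZF=0 PC=5
Step 6: PC=5 exec 'SUB A, 1'. After: A=1 B=-3 C=4 D=0 ZF=0 PC=6
Step 7: PC=6 exec 'JNZ 2'. After: A=1 B=-3 C=4 D=0 ZF=0 PC=2
Step 8: PC=2 exec 'MOV C, B'. After: A=1 B=-3 C=-3 D=0 ZF=0 PC=3
Step 9: PC=3 exec 'SUB C, 1'. After: A=1 B=-3 C=-4 D=0 ZF=0 PC=4
Step 10: PC=4 exec 'MOV B, -3'. After: A=1 B=-3 C=-4 D=0 ZF=0 PC=5
Step 11: PC=5 exec 'SUB A, 1'. After: A=0 B=-3 C=-4 D=0 ZF=1 PC=6
Step 12: PC=6 exec 'JNZ 2'. After: A=0 B=-3 C=-4 D=0 ZF=1 PC=7
Step 13: PC=7 exec 'HALT'. After: A=0 B=-3 C=-4 D=0 ZF=1 PC=7 HALTED
Total instructions executed: 13

Answer: 13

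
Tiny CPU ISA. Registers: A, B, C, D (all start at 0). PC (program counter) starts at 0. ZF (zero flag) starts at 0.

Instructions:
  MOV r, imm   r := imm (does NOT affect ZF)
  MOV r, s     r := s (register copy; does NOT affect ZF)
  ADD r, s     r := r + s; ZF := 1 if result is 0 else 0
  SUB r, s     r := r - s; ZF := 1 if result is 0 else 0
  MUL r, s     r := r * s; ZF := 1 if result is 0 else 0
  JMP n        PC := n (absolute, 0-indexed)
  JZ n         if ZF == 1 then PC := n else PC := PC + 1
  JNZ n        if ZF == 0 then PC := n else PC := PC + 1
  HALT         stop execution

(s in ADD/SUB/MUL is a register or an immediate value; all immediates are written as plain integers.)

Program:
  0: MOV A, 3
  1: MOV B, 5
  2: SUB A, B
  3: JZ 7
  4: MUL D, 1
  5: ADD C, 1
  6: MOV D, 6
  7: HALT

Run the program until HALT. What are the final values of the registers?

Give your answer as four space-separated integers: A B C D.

Answer: -2 5 1 6

Derivation:
Step 1: PC=0 exec 'MOV A, 3'. After: A=3 B=0 C=0 D=0 ZF=0 PC=1
Step 2: PC=1 exec 'MOV B, 5'. After: A=3 B=5 C=0 D=0 ZF=0 PC=2
Step 3: PC=2 exec 'SUB A, B'. After: A=-2 B=5 C=0 D=0 ZF=0 PC=3
Step 4: PC=3 exec 'JZ 7'. After: A=-2 B=5 C=0 D=0 ZF=0 PC=4
Step 5: PC=4 exec 'MUL D, 1'. After: A=-2 B=5 C=0 D=0 ZF=1 PC=5
Step 6: PC=5 exec 'ADD C, 1'. After: A=-2 B=5 C=1 D=0 ZF=0 PC=6
Step 7: PC=6 exec 'MOV D, 6'. After: A=-2 B=5 C=1 D=6 ZF=0 PC=7
Step 8: PC=7 exec 'HALT'. After: A=-2 B=5 C=1 D=6 ZF=0 PC=7 HALTED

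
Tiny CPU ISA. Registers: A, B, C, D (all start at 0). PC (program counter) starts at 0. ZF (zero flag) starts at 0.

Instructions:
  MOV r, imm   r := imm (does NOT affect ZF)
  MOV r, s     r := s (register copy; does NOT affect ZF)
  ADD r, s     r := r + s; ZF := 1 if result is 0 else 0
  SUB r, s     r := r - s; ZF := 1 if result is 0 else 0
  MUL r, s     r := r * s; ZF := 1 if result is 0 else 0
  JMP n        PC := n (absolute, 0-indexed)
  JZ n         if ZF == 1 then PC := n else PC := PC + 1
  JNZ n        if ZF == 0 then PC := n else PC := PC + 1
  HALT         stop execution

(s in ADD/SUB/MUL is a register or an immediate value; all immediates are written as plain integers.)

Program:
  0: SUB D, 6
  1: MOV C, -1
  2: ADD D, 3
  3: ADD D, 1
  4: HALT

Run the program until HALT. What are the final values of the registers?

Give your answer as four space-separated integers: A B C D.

Step 1: PC=0 exec 'SUB D, 6'. After: A=0 B=0 C=0 D=-6 ZF=0 PC=1
Step 2: PC=1 exec 'MOV C, -1'. After: A=0 B=0 C=-1 D=-6 ZF=0 PC=2
Step 3: PC=2 exec 'ADD D, 3'. After: A=0 B=0 C=-1 D=-3 ZF=0 PC=3
Step 4: PC=3 exec 'ADD D, 1'. After: A=0 B=0 C=-1 D=-2 ZF=0 PC=4
Step 5: PC=4 exec 'HALT'. After: A=0 B=0 C=-1 D=-2 ZF=0 PC=4 HALTED

Answer: 0 0 -1 -2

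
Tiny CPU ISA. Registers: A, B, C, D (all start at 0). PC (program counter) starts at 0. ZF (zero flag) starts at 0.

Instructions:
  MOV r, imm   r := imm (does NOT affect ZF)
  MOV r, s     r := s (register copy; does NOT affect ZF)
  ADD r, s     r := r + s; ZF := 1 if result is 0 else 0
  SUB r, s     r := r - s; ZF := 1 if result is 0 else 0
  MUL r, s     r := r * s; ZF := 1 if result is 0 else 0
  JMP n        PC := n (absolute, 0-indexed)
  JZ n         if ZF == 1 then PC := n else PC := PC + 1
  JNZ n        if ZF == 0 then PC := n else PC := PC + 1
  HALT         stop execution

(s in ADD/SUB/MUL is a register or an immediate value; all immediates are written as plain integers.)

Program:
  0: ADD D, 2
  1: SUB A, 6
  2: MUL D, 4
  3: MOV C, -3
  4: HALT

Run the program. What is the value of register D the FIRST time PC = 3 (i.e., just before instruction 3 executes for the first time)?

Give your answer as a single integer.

Step 1: PC=0 exec 'ADD D, 2'. After: A=0 B=0 C=0 D=2 ZF=0 PC=1
Step 2: PC=1 exec 'SUB A, 6'. After: A=-6 B=0 C=0 D=2 ZF=0 PC=2
Step 3: PC=2 exec 'MUL D, 4'. After: A=-6 B=0 C=0 D=8 ZF=0 PC=3
First time PC=3: D=8

8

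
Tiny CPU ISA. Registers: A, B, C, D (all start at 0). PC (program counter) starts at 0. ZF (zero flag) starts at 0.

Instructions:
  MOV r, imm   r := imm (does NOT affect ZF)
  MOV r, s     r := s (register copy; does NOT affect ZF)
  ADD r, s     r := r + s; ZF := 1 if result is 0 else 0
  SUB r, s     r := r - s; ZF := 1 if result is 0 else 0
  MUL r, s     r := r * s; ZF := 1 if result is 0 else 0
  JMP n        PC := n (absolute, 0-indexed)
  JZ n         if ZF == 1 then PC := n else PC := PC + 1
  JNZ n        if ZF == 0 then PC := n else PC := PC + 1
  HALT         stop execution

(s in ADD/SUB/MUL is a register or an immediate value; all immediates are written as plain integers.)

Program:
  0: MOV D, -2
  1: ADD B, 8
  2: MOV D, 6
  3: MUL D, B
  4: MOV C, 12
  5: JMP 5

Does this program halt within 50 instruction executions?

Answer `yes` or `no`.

Answer: no

Derivation:
Step 1: PC=0 exec 'MOV D, -2'. After: A=0 B=0 C=0 D=-2 ZF=0 PC=1
Step 2: PC=1 exec 'ADD B, 8'. After: A=0 B=8 C=0 D=-2 ZF=0 PC=2
Step 3: PC=2 exec 'MOV D, 6'. After: A=0 B=8 C=0 D=6 ZF=0 PC=3
Step 4: PC=3 exec 'MUL D, B'. After: A=0 B=8 C=0 D=48 ZF=0 PC=4
Step 5: PC=4 exec 'MOV C, 12'. After: A=0 B=8 C=12 D=48 ZF=0 PC=5
Step 6: PC=5 exec 'JMP 5'. After: A=0 B=8 C=12 D=48 ZF=0 PC=5
State after step 6 equals state after step 5: the program is in a cycle of length 1 and will never halt.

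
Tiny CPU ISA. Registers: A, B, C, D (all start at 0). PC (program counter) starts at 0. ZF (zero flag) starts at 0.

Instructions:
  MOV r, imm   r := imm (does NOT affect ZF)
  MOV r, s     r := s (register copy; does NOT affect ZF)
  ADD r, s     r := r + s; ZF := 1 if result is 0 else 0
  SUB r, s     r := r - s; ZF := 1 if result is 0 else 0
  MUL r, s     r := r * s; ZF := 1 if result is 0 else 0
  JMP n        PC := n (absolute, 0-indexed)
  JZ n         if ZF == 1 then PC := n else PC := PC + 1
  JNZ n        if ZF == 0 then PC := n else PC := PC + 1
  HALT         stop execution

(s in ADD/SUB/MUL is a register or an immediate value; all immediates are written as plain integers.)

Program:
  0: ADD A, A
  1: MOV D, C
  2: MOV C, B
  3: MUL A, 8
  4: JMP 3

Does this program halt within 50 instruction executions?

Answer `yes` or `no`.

Step 1: PC=0 exec 'ADD A, A'. After: A=0 B=0 C=0 D=0 ZF=1 PC=1
Step 2: PC=1 exec 'MOV D, C'. After: A=0 B=0 C=0 D=0 ZF=1 PC=2
Step 3: PC=2 exec 'MOV C, B'. After: A=0 B=0 C=0 D=0 ZF=1 PC=3
Step 4: PC=3 exec 'MUL A, 8'. After: A=0 B=0 C=0 D=0 ZF=1 PC=4
Step 5: PC=4 exec 'JMP 3'. After: A=0 B=0 C=0 D=0 ZF=1 PC=3
State after step 5 equals state after step 3: the program is in a cycle of length 2 and will never halt.

Answer: no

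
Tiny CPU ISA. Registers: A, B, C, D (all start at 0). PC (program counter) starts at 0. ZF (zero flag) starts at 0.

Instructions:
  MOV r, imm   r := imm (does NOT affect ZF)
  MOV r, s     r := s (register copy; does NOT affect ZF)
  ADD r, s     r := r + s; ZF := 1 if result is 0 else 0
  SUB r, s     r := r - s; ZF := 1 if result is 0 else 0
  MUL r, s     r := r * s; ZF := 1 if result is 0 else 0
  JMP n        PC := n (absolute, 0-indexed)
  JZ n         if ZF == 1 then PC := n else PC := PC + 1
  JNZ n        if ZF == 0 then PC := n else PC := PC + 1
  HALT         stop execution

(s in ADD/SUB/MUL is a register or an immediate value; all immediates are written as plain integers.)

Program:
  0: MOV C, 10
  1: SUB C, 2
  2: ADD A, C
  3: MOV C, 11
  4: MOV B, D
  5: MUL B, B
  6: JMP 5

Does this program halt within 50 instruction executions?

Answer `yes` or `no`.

Answer: no

Derivation:
Step 1: PC=0 exec 'MOV C, 10'. After: A=0 B=0 C=10 D=0 ZF=0 PC=1
Step 2: PC=1 exec 'SUB C, 2'. After: A=0 B=0 C=8 D=0 ZF=0 PC=2
Step 3: PC=2 exec 'ADD A, C'. After: A=8 B=0 C=8 D=0 ZF=0 PC=3
Step 4: PC=3 exec 'MOV C, 11'. After: A=8 B=0 C=11 D=0 ZF=0 PC=4
Step 5: PC=4 exec 'MOV B, D'. After: A=8 B=0 C=11 D=0 ZF=0 PC=5
Step 6: PC=5 exec 'MUL B, B'. After: A=8 B=0 C=11 D=0 ZF=1 PC=6
Step 7: PC=6 exec 'JMP 5'. After: A=8 B=0 C=11 D=0 ZF=1 PC=5
Step 8: PC=5 exec 'MUL B, B'. After: A=8 B=0 C=11 D=0 ZF=1 PC=6
State after step 8 equals state after step 6: the program is in a cycle of length 2 and will never halt.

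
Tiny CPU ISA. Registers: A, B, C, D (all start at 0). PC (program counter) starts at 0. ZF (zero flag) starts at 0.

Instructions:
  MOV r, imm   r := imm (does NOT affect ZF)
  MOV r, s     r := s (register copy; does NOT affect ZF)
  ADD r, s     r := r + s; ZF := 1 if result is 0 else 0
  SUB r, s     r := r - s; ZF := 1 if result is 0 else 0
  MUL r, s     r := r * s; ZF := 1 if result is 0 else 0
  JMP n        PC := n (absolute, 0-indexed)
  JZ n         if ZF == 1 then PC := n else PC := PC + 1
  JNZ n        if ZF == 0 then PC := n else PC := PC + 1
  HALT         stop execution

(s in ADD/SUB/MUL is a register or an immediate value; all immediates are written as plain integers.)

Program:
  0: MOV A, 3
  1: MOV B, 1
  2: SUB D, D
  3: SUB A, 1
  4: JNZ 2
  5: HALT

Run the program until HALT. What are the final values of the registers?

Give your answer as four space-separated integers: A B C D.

Answer: 0 1 0 0

Derivation:
Step 1: PC=0 exec 'MOV A, 3'. After: A=3 B=0 C=0 D=0 ZF=0 PC=1
Step 2: PC=1 exec 'MOV B, 1'. After: A=3 B=1 C=0 D=0 ZF=0 PC=2
Step 3: PC=2 exec 'SUB D, D'. After: A=3 B=1 C=0 D=0 ZF=1 PC=3
Step 4: PC=3 exec 'SUB A, 1'. After: A=2 B=1 C=0 D=0 ZF=0 PC=4
Step 5: PC=4 exec 'JNZ 2'. After: A=2 B=1 C=0 D=0 ZF=0 PC=2
Step 6: PC=2 exec 'SUB D, D'. After: A=2 B=1 C=0 D=0 ZF=1 PC=3
Step 7: PC=3 exec 'SUB A, 1'. After: A=1 B=1 C=0 D=0 ZF=0 PC=4
Step 8: PC=4 exec 'JNZ 2'. After: A=1 B=1 C=0 D=0 ZF=0 PC=2
Step 9: PC=2 exec 'SUB D, D'. After: A=1 B=1 C=0 D=0 ZF=1 PC=3
Step 10: PC=3 exec 'SUB A, 1'. After: A=0 B=1 C=0 D=0 ZF=1 PC=4
Step 11: PC=4 exec 'JNZ 2'. After: A=0 B=1 C=0 D=0 ZF=1 PC=5
Step 12: PC=5 exec 'HALT'. After: A=0 B=1 C=0 D=0 ZF=1 PC=5 HALTED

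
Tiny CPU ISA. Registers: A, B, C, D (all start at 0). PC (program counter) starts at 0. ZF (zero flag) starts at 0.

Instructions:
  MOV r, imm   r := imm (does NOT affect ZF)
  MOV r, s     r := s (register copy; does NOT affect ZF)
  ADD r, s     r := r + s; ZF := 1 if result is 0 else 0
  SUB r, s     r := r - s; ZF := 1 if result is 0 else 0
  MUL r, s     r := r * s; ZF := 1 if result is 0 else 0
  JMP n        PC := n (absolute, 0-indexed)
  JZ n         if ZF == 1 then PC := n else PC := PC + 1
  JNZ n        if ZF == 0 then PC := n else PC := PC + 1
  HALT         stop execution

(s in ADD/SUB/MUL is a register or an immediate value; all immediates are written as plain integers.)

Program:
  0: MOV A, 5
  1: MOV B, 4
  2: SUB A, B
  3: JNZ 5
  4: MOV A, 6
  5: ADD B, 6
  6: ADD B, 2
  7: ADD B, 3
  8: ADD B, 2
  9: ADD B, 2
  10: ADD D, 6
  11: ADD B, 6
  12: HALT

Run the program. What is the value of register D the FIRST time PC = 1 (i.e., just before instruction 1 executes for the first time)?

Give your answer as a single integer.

Step 1: PC=0 exec 'MOV A, 5'. After: A=5 B=0 C=0 D=0 ZF=0 PC=1
First time PC=1: D=0

0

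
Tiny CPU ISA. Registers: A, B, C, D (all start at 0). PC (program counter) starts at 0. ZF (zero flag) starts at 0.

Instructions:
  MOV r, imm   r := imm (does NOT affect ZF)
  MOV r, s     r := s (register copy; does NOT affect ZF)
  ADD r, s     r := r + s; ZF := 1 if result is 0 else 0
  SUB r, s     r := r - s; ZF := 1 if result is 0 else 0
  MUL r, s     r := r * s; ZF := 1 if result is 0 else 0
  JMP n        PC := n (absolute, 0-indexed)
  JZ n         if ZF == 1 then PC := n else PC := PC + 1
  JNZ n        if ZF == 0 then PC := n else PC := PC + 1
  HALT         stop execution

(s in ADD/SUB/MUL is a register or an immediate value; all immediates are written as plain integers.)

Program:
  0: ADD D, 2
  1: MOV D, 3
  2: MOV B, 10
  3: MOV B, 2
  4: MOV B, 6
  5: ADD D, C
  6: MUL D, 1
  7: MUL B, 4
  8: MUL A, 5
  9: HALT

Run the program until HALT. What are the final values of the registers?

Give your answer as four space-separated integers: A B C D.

Answer: 0 24 0 3

Derivation:
Step 1: PC=0 exec 'ADD D, 2'. After: A=0 B=0 C=0 D=2 ZF=0 PC=1
Step 2: PC=1 exec 'MOV D, 3'. After: A=0 B=0 C=0 D=3 ZF=0 PC=2
Step 3: PC=2 exec 'MOV B, 10'. After: A=0 B=10 C=0 D=3 ZF=0 PC=3
Step 4: PC=3 exec 'MOV B, 2'. After: A=0 B=2 C=0 D=3 ZF=0 PC=4
Step 5: PC=4 exec 'MOV B, 6'. After: A=0 B=6 C=0 D=3 ZF=0 PC=5
Step 6: PC=5 exec 'ADD D, C'. After: A=0 B=6 C=0 D=3 ZF=0 PC=6
Step 7: PC=6 exec 'MUL D, 1'. After: A=0 B=6 C=0 D=3 ZF=0 PC=7
Step 8: PC=7 exec 'MUL B, 4'. After: A=0 B=24 C=0 D=3 ZF=0 PC=8
Step 9: PC=8 exec 'MUL A, 5'. After: A=0 B=24 C=0 D=3 ZF=1 PC=9
Step 10: PC=9 exec 'HALT'. After: A=0 B=24 C=0 D=3 ZF=1 PC=9 HALTED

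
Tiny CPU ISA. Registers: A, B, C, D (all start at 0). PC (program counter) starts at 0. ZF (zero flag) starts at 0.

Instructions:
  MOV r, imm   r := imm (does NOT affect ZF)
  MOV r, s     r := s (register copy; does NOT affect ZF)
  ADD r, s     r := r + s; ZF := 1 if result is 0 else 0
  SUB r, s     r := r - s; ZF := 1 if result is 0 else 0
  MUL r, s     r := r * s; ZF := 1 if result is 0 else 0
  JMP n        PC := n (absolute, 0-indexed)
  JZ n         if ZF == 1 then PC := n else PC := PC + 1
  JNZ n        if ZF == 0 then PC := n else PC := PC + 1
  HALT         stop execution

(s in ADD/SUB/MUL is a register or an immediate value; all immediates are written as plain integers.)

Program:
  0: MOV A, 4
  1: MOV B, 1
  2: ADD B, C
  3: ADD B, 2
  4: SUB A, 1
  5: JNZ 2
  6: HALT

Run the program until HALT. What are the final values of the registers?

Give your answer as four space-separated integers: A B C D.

Answer: 0 9 0 0

Derivation:
Step 1: PC=0 exec 'MOV A, 4'. After: A=4 B=0 C=0 D=0 ZF=0 PC=1
Step 2: PC=1 exec 'MOV B, 1'. After: A=4 B=1 C=0 D=0 ZF=0 PC=2
Step 3: PC=2 exec 'ADD B, C'. After: A=4 B=1 C=0 D=0 ZF=0 PC=3
Step 4: PC=3 exec 'ADD B, 2'. After: A=4 B=3 C=0 D=0 ZF=0 PC=4
Step 5: PC=4 exec 'SUB A, 1'. After: A=3 B=3 C=0 D=0 ZF=0 PC=5
Step 6: PC=5 exec 'JNZ 2'. After: A=3 B=3 C=0 D=0 ZF=0 PC=2
Step 7: PC=2 exec 'ADD B, C'. After: A=3 B=3 C=0 D=0 ZF=0 PC=3
Step 8: PC=3 exec 'ADD B, 2'. After: A=3 B=5 C=0 D=0 ZF=0 PC=4
Step 9: PC=4 exec 'SUB A, 1'. After: A=2 B=5 C=0 D=0 ZF=0 PC=5
Step 10: PC=5 exec 'JNZ 2'. After: A=2 B=5 C=0 D=0 ZF=0 PC=2
Step 11: PC=2 exec 'ADD B, C'. After: A=2 B=5 C=0 D=0 ZF=0 PC=3
Step 12: PC=3 exec 'ADD B, 2'. After: A=2 B=7 C=0 D=0 ZF=0 PC=4
Step 13: PC=4 exec 'SUB A, 1'. After: A=1 B=7 C=0 D=0 ZF=0 PC=5
Step 14: PC=5 exec 'JNZ 2'. After: A=1 B=7 C=0 D=0 ZF=0 PC=2
Step 15: PC=2 exec 'ADD B, C'. After: A=1 B=7 C=0 D=0 ZF=0 PC=3
Step 16: PC=3 exec 'ADD B, 2'. After: A=1 B=9 C=0 D=0 ZF=0 PC=4
Step 17: PC=4 exec 'SUB A, 1'. After: A=0 B=9 C=0 D=0 ZF=1 PC=5
Step 18: PC=5 exec 'JNZ 2'. After: A=0 B=9 C=0 D=0 ZF=1 PC=6
Step 19: PC=6 exec 'HALT'. After: A=0 B=9 C=0 D=0 ZF=1 PC=6 HALTED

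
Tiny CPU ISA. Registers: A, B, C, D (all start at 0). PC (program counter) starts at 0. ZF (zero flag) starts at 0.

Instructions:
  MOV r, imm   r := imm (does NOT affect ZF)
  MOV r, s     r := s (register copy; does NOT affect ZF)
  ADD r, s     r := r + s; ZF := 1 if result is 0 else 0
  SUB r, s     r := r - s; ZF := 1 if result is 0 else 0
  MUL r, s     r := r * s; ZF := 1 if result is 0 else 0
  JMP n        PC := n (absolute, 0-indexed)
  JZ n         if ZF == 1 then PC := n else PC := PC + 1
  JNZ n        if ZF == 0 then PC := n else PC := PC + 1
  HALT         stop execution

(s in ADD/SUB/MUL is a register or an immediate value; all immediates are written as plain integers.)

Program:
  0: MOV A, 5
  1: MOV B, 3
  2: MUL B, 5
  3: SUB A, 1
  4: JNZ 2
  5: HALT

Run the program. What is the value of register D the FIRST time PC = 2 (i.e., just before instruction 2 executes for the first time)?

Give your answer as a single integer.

Step 1: PC=0 exec 'MOV A, 5'. After: A=5 B=0 C=0 D=0 ZF=0 PC=1
Step 2: PC=1 exec 'MOV B, 3'. After: A=5 B=3 C=0 D=0 ZF=0 PC=2
First time PC=2: D=0

0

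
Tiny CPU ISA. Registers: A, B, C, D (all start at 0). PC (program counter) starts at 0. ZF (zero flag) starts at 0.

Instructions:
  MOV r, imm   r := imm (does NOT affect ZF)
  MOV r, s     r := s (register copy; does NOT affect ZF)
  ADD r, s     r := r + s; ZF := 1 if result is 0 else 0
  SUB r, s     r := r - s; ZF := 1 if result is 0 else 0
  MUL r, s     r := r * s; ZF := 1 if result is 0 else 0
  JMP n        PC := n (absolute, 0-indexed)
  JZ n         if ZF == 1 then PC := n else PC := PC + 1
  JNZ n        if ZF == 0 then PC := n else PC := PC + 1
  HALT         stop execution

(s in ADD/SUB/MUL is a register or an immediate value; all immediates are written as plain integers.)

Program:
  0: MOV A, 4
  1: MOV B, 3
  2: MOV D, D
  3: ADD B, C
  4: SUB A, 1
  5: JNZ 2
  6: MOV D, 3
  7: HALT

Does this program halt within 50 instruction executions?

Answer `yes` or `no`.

Step 1: PC=0 exec 'MOV A, 4'. After: A=4 B=0 C=0 D=0 ZF=0 PC=1
Step 2: PC=1 exec 'MOV B, 3'. After: A=4 B=3 C=0 D=0 ZF=0 PC=2
Step 3: PC=2 exec 'MOV D, D'. After: A=4 B=3 C=0 D=0 ZF=0 PC=3
Step 4: PC=3 exec 'ADD B, C'. After: A=4 B=3 C=0 D=0 ZF=0 PC=4
Step 5: PC=4 exec 'SUB A, 1'. After: A=3 B=3 C=0 D=0 ZF=0 PC=5
Step 6: PC=5 exec 'JNZ 2'. After: A=3 B=3 C=0 D=0 ZF=0 PC=2
Step 7: PC=2 exec 'MOV D, D'. After: A=3 B=3 C=0 D=0 ZF=0 PC=3
Step 8: PC=3 exec 'ADD B, C'. After: A=3 B=3 C=0 D=0 ZF=0 PC=4
Step 9: PC=4 exec 'SUB A, 1'. After: A=2 B=3 C=0 D=0 ZF=0 PC=5
Step 10: PC=5 exec 'JNZ 2'. After: A=2 B=3 C=0 D=0 ZF=0 PC=2
Step 11: PC=2 exec 'MOV D, D'. After: A=2 B=3 C=0 D=0 ZF=0 PC=3
Step 12: PC=3 exec 'ADD B, C'. After: A=2 B=3 C=0 D=0 ZF=0 PC=4
Step 13: PC=4 exec 'SUB A, 1'. After: A=1 B=3 C=0 D=0 ZF=0 PC=5
Step 14: PC=5 exec 'JNZ 2'. After: A=1 B=3 C=0 D=0 ZF=0 PC=2
Step 15: PC=2 exec 'MOV D, D'. After: A=1 B=3 C=0 D=0 ZF=0 PC=3
Step 16: PC=3 exec 'ADD B, C'. After: A=1 B=3 C=0 D=0 ZF=0 PC=4
Step 17: PC=4 exec 'SUB A, 1'. After: A=0 B=3 C=0 D=0 ZF=1 PC=5
Step 18: PC=5 exec 'JNZ 2'. After: A=0 B=3 C=0 D=0 ZF=1 PC=6
Step 19: PC=6 exec 'MOV D, 3'. After: A=0 B=3 C=0 D=3 ZF=1 PC=7
Step 20: PC=7 exec 'HALT'. After: A=0 B=3 C=0 D=3 ZF=1 PC=7 HALTED

Answer: yes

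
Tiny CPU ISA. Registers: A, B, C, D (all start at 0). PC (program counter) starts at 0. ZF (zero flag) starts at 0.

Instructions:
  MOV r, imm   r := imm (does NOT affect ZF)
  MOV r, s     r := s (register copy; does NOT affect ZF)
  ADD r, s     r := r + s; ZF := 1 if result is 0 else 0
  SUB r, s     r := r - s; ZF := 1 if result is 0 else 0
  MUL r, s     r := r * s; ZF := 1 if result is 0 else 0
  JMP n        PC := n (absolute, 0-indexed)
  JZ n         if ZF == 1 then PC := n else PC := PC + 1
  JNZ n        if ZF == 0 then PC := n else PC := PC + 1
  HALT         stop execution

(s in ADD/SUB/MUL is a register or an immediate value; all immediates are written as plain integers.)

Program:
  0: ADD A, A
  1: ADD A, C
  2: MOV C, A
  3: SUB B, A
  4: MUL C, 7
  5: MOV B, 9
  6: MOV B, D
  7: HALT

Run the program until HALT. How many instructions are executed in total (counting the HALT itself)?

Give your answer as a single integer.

Step 1: PC=0 exec 'ADD A, A'. After: A=0 B=0 C=0 D=0 ZF=1 PC=1
Step 2: PC=1 exec 'ADD A, C'. After: A=0 B=0 C=0 D=0 ZF=1 PC=2
Step 3: PC=2 exec 'MOV C, A'. After: A=0 B=0 C=0 D=0 ZF=1 PC=3
Step 4: PC=3 exec 'SUB B, A'. After: A=0 B=0 C=0 D=0 ZF=1 PC=4
Step 5: PC=4 exec 'MUL C, 7'. After: A=0 B=0 C=0 D=0 ZF=1 PC=5
Step 6: PC=5 exec 'MOV B, 9'. After: A=0 B=9 C=0 D=0 ZF=1 PC=6
Step 7: PC=6 exec 'MOV B, D'. After: A=0 B=0 C=0 D=0 ZF=1 PC=7
Step 8: PC=7 exec 'HALT'. After: A=0 B=0 C=0 D=0 ZF=1 PC=7 HALTED
Total instructions executed: 8

Answer: 8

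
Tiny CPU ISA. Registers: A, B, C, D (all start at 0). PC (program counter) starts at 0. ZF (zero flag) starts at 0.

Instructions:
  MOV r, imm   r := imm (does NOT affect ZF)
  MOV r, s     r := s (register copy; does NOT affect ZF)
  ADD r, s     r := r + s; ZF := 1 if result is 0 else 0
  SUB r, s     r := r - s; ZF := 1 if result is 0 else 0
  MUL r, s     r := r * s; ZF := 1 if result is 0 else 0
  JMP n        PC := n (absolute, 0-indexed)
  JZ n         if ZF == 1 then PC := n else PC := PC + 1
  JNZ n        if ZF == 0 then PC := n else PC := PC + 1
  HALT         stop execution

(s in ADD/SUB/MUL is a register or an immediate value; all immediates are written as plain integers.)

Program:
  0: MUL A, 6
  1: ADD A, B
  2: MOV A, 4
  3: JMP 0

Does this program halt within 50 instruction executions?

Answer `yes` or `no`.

Answer: no

Derivation:
Step 1: PC=0 exec 'MUL A, 6'. After: A=0 B=0 C=0 D=0 ZF=1 PC=1
Step 2: PC=1 exec 'ADD A, B'. After: A=0 B=0 C=0 D=0 ZF=1 PC=2
Step 3: PC=2 exec 'MOV A, 4'. After: A=4 B=0 C=0 D=0 ZF=1 PC=3
Step 4: PC=3 exec 'JMP 0'. After: A=4 B=0 C=0 D=0 ZF=1 PC=0
Step 5: PC=0 exec 'MUL A, 6'. After: A=24 B=0 C=0 D=0 ZF=0 PC=1
Step 6: PC=1 exec 'ADD A, B'. After: A=24 B=0 C=0 D=0 ZF=0 PC=2
Step 7: PC=2 exec 'MOV A, 4'. After: A=4 B=0 C=0 D=0 ZF=0 PC=3
Step 8: PC=3 exec 'JMP 0'. After: A=4 B=0 C=0 D=0 ZF=0 PC=0
Step 9: PC=0 exec 'MUL A, 6'. After: A=24 B=0 C=0 D=0 ZF=0 PC=1
State after step 9 equals state after step 5: the program is in a cycle of length 4 and will never halt.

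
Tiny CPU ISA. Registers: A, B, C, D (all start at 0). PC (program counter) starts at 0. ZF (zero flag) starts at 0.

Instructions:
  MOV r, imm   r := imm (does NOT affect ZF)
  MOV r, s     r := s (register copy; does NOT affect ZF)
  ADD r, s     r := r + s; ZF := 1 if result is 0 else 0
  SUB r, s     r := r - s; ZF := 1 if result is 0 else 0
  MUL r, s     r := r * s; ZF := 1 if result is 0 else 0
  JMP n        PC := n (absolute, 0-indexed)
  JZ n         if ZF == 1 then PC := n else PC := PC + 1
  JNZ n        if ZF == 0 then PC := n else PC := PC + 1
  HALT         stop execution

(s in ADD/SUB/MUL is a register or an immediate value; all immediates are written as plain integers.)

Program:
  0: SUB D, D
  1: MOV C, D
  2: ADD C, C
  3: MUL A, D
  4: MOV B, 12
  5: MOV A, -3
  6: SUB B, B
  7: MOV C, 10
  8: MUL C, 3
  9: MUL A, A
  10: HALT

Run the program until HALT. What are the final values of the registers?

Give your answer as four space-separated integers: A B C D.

Answer: 9 0 30 0

Derivation:
Step 1: PC=0 exec 'SUB D, D'. After: A=0 B=0 C=0 D=0 ZF=1 PC=1
Step 2: PC=1 exec 'MOV C, D'. After: A=0 B=0 C=0 D=0 ZF=1 PC=2
Step 3: PC=2 exec 'ADD C, C'. After: A=0 B=0 C=0 D=0 ZF=1 PC=3
Step 4: PC=3 exec 'MUL A, D'. After: A=0 B=0 C=0 D=0 ZF=1 PC=4
Step 5: PC=4 exec 'MOV B, 12'. After: A=0 B=12 C=0 D=0 ZF=1 PC=5
Step 6: PC=5 exec 'MOV A, -3'. After: A=-3 B=12 C=0 D=0 ZF=1 PC=6
Step 7: PC=6 exec 'SUB B, B'. After: A=-3 B=0 C=0 D=0 ZF=1 PC=7
Step 8: PC=7 exec 'MOV C, 10'. After: A=-3 B=0 C=10 D=0 ZF=1 PC=8
Step 9: PC=8 exec 'MUL C, 3'. After: A=-3 B=0 C=30 D=0 ZF=0 PC=9
Step 10: PC=9 exec 'MUL A, A'. After: A=9 B=0 C=30 D=0 ZF=0 PC=10
Step 11: PC=10 exec 'HALT'. After: A=9 B=0 C=30 D=0 ZF=0 PC=10 HALTED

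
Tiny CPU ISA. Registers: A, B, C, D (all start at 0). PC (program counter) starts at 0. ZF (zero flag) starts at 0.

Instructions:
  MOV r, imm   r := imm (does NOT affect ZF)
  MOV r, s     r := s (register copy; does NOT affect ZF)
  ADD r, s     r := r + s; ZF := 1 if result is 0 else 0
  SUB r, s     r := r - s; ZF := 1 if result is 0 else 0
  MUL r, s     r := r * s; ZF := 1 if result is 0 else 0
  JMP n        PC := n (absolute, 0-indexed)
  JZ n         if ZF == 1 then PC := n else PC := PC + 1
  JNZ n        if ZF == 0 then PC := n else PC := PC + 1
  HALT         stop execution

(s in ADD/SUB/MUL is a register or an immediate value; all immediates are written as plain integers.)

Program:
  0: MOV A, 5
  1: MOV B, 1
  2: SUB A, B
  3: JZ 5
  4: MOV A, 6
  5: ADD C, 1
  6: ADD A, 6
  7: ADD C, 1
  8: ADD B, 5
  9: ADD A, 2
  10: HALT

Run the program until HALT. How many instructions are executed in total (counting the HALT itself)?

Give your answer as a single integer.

Step 1: PC=0 exec 'MOV A, 5'. After: A=5 B=0 C=0 D=0 ZF=0 PC=1
Step 2: PC=1 exec 'MOV B, 1'. After: A=5 B=1 C=0 D=0 ZF=0 PC=2
Step 3: PC=2 exec 'SUB A, B'. After: A=4 B=1 C=0 D=0 ZF=0 PC=3
Step 4: PC=3 exec 'JZ 5'. After: A=4 B=1 C=0 D=0 ZF=0 PC=4
Step 5: PC=4 exec 'MOV A, 6'. After: A=6 B=1 C=0 D=0 ZF=0 PC=5
Step 6: PC=5 exec 'ADD C, 1'. After: A=6 B=1 C=1 D=0 ZF=0 PC=6
Step 7: PC=6 exec 'ADD A, 6'. After: A=12 B=1 C=1 D=0 ZF=0 PC=7
Step 8: PC=7 exec 'ADD C, 1'. After: A=12 B=1 C=2 D=0 ZF=0 PC=8
Step 9: PC=8 exec 'ADD B, 5'. After: A=12 B=6 C=2 D=0 ZF=0 PC=9
Step 10: PC=9 exec 'ADD A, 2'. After: A=14 B=6 C=2 D=0 ZF=0 PC=10
Step 11: PC=10 exec 'HALT'. After: A=14 B=6 C=2 D=0 ZF=0 PC=10 HALTED
Total instructions executed: 11

Answer: 11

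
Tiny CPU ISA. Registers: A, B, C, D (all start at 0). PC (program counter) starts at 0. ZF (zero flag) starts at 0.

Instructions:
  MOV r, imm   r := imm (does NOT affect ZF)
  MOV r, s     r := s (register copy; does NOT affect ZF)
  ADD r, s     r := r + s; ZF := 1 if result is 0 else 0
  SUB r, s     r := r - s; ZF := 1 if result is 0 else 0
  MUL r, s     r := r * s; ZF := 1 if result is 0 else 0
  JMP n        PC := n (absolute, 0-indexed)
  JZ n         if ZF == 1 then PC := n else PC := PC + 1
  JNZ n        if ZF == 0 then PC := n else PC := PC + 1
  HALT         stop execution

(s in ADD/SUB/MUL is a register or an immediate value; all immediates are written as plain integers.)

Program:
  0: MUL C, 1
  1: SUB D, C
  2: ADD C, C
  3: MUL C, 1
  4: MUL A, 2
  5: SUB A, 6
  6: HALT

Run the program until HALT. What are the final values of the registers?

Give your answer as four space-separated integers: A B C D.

Answer: -6 0 0 0

Derivation:
Step 1: PC=0 exec 'MUL C, 1'. After: A=0 B=0 C=0 D=0 ZF=1 PC=1
Step 2: PC=1 exec 'SUB D, C'. After: A=0 B=0 C=0 D=0 ZF=1 PC=2
Step 3: PC=2 exec 'ADD C, C'. After: A=0 B=0 C=0 D=0 ZF=1 PC=3
Step 4: PC=3 exec 'MUL C, 1'. After: A=0 B=0 C=0 D=0 ZF=1 PC=4
Step 5: PC=4 exec 'MUL A, 2'. After: A=0 B=0 C=0 D=0 ZF=1 PC=5
Step 6: PC=5 exec 'SUB A, 6'. After: A=-6 B=0 C=0 D=0 ZF=0 PC=6
Step 7: PC=6 exec 'HALT'. After: A=-6 B=0 C=0 D=0 ZF=0 PC=6 HALTED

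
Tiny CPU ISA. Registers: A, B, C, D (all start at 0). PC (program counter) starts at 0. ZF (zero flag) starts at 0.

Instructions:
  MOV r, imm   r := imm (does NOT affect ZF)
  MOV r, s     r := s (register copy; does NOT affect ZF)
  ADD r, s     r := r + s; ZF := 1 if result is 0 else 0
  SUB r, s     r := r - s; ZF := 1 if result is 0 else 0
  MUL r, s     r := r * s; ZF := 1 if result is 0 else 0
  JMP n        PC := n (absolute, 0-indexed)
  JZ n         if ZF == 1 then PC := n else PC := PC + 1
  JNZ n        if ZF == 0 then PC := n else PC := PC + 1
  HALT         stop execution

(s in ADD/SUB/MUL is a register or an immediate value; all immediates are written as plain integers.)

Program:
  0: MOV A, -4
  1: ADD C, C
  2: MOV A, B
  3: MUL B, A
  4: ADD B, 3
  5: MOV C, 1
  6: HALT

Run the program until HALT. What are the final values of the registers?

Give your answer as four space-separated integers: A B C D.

Step 1: PC=0 exec 'MOV A, -4'. After: A=-4 B=0 C=0 D=0 ZF=0 PC=1
Step 2: PC=1 exec 'ADD C, C'. After: A=-4 B=0 C=0 D=0 ZF=1 PC=2
Step 3: PC=2 exec 'MOV A, B'. After: A=0 B=0 C=0 D=0 ZF=1 PC=3
Step 4: PC=3 exec 'MUL B, A'. After: A=0 B=0 C=0 D=0 ZF=1 PC=4
Step 5: PC=4 exec 'ADD B, 3'. After: A=0 B=3 C=0 D=0 ZF=0 PC=5
Step 6: PC=5 exec 'MOV C, 1'. After: A=0 B=3 C=1 D=0 ZF=0 PC=6
Step 7: PC=6 exec 'HALT'. After: A=0 B=3 C=1 D=0 ZF=0 PC=6 HALTED

Answer: 0 3 1 0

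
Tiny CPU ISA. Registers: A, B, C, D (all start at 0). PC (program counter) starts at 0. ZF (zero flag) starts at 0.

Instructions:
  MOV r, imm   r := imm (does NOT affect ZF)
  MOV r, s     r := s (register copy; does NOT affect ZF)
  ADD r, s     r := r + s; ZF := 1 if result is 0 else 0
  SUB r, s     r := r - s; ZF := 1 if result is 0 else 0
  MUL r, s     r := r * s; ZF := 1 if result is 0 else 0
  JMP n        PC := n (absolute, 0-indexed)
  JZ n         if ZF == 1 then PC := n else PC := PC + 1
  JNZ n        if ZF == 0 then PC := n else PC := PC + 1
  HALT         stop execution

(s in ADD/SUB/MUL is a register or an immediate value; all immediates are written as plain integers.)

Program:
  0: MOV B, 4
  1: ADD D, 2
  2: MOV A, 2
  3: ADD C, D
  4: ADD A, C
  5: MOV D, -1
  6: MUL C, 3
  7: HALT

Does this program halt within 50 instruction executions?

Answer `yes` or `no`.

Answer: yes

Derivation:
Step 1: PC=0 exec 'MOV B, 4'. After: A=0 B=4 C=0 D=0 ZF=0 PC=1
Step 2: PC=1 exec 'ADD D, 2'. After: A=0 B=4 C=0 D=2 ZF=0 PC=2
Step 3: PC=2 exec 'MOV A, 2'. After: A=2 B=4 C=0 D=2 ZF=0 PC=3
Step 4: PC=3 exec 'ADD C, D'. After: A=2 B=4 C=2 D=2 ZF=0 PC=4
Step 5: PC=4 exec 'ADD A, C'. After: A=4 B=4 C=2 D=2 ZF=0 PC=5
Step 6: PC=5 exec 'MOV D, -1'. After: A=4 B=4 C=2 D=-1 ZF=0 PC=6
Step 7: PC=6 exec 'MUL C, 3'. After: A=4 B=4 C=6 D=-1 ZF=0 PC=7
Step 8: PC=7 exec 'HALT'. After: A=4 B=4 C=6 D=-1 ZF=0 PC=7 HALTED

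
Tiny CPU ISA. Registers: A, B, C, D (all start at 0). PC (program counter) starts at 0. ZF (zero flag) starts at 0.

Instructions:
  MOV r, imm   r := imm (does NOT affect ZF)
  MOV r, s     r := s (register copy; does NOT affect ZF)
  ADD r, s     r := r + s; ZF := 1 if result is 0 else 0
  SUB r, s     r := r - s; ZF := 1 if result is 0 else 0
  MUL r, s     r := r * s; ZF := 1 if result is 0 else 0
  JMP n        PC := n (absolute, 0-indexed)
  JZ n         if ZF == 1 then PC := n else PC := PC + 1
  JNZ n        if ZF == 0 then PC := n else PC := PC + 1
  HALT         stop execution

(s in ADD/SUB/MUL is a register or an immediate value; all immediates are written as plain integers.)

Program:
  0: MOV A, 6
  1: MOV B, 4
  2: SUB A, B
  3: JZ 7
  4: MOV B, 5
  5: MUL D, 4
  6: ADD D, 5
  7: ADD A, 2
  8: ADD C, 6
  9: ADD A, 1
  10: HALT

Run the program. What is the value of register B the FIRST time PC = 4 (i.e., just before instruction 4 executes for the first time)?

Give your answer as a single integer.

Step 1: PC=0 exec 'MOV A, 6'. After: A=6 B=0 C=0 D=0 ZF=0 PC=1
Step 2: PC=1 exec 'MOV B, 4'. After: A=6 B=4 C=0 D=0 ZF=0 PC=2
Step 3: PC=2 exec 'SUB A, B'. After: A=2 B=4 C=0 D=0 ZF=0 PC=3
Step 4: PC=3 exec 'JZ 7'. After: A=2 B=4 C=0 D=0 ZF=0 PC=4
First time PC=4: B=4

4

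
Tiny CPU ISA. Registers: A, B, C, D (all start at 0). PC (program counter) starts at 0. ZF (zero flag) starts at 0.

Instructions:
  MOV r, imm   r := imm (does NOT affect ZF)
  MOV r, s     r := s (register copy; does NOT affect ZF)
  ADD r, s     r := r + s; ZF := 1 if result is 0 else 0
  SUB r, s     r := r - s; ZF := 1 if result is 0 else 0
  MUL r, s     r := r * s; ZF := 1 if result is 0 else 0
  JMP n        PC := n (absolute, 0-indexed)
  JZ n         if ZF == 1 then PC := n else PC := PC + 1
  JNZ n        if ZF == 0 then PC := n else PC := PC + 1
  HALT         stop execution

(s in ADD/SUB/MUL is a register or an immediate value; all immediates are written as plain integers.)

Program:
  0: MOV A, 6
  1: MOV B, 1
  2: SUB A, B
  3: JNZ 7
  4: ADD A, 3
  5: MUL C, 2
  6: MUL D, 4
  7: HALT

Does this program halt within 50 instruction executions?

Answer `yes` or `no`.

Step 1: PC=0 exec 'MOV A, 6'. After: A=6 B=0 C=0 D=0 ZF=0 PC=1
Step 2: PC=1 exec 'MOV B, 1'. After: A=6 B=1 C=0 D=0 ZF=0 PC=2
Step 3: PC=2 exec 'SUB A, B'. After: A=5 B=1 C=0 D=0 ZF=0 PC=3
Step 4: PC=3 exec 'JNZ 7'. After: A=5 B=1 C=0 D=0 ZF=0 PC=7
Step 5: PC=7 exec 'HALT'. After: A=5 B=1 C=0 D=0 ZF=0 PC=7 HALTED

Answer: yes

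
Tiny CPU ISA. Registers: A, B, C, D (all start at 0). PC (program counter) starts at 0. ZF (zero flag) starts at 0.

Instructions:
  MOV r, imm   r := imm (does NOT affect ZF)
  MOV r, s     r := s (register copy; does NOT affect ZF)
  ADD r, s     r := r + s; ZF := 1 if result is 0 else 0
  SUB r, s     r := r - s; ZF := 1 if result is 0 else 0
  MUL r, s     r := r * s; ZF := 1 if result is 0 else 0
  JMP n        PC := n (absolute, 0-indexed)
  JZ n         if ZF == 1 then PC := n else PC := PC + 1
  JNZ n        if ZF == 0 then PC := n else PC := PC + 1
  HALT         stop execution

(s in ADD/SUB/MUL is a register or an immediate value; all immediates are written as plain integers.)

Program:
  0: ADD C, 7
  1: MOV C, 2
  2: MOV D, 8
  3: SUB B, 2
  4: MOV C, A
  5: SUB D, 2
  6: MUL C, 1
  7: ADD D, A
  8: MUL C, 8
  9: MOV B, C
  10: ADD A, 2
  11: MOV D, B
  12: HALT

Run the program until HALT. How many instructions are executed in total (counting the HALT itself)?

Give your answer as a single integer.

Step 1: PC=0 exec 'ADD C, 7'. After: A=0 B=0 C=7 D=0 ZF=0 PC=1
Step 2: PC=1 exec 'MOV C, 2'. After: A=0 B=0 C=2 D=0 ZF=0 PC=2
Step 3: PC=2 exec 'MOV D, 8'. After: A=0 B=0 C=2 D=8 ZF=0 PC=3
Step 4: PC=3 exec 'SUB B, 2'. After: A=0 B=-2 C=2 D=8 ZF=0 PC=4
Step 5: PC=4 exec 'MOV C, A'. After: A=0 B=-2 C=0 D=8 ZF=0 PC=5
Step 6: PC=5 exec 'SUB D, 2'. After: A=0 B=-2 C=0 D=6 ZF=0 PC=6
Step 7: PC=6 exec 'MUL C, 1'. After: A=0 B=-2 C=0 D=6 ZF=1 PC=7
Step 8: PC=7 exec 'ADD D, A'. After: A=0 B=-2 C=0 D=6 ZF=0 PC=8
Step 9: PC=8 exec 'MUL C, 8'. After: A=0 B=-2 C=0 D=6 ZF=1 PC=9
Step 10: PC=9 exec 'MOV B, C'. After: A=0 B=0 C=0 D=6 ZF=1 PC=10
Step 11: PC=10 exec 'ADD A, 2'. After: A=2 B=0 C=0 D=6 ZF=0 PC=11
Step 12: PC=11 exec 'MOV D, B'. After: A=2 B=0 C=0 D=0 ZF=0 PC=12
Step 13: PC=12 exec 'HALT'. After: A=2 B=0 C=0 D=0 ZF=0 PC=12 HALTED
Total instructions executed: 13

Answer: 13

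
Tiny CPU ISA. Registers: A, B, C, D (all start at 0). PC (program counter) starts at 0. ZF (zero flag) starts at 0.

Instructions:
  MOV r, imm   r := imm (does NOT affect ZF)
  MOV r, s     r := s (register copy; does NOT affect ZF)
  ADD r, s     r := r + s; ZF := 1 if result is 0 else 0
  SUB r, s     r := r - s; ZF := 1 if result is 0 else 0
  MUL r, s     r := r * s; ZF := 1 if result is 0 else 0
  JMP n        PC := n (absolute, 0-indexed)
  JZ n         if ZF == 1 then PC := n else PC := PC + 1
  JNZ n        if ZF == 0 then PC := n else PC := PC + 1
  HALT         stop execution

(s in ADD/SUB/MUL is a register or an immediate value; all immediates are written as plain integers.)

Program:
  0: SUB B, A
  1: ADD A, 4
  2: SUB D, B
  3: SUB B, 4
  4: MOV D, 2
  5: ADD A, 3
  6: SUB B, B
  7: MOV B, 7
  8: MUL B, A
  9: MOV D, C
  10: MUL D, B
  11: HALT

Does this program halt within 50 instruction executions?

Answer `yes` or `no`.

Step 1: PC=0 exec 'SUB B, A'. After: A=0 B=0 C=0 D=0 ZF=1 PC=1
Step 2: PC=1 exec 'ADD A, 4'. After: A=4 B=0 C=0 D=0 ZF=0 PC=2
Step 3: PC=2 exec 'SUB D, B'. After: A=4 B=0 C=0 D=0 ZF=1 PC=3
Step 4: PC=3 exec 'SUB B, 4'. After: A=4 B=-4 C=0 D=0 ZF=0 PC=4
Step 5: PC=4 exec 'MOV D, 2'. After: A=4 B=-4 C=0 D=2 ZF=0 PC=5
Step 6: PC=5 exec 'ADD A, 3'. After: A=7 B=-4 C=0 D=2 ZF=0 PC=6
Step 7: PC=6 exec 'SUB B, B'. After: A=7 B=0 C=0 D=2 ZF=1 PC=7
Step 8: PC=7 exec 'MOV B, 7'. After: A=7 B=7 C=0 D=2 ZF=1 PC=8
Step 9: PC=8 exec 'MUL B, A'. After: A=7 B=49 C=0 D=2 ZF=0 PC=9
Step 10: PC=9 exec 'MOV D, C'. After: A=7 B=49 C=0 D=0 ZF=0 PC=10
Step 11: PC=10 exec 'MUL D, B'. After: A=7 B=49 C=0 D=0 ZF=1 PC=11
Step 12: PC=11 exec 'HALT'. After: A=7 B=49 C=0 D=0 ZF=1 PC=11 HALTED

Answer: yes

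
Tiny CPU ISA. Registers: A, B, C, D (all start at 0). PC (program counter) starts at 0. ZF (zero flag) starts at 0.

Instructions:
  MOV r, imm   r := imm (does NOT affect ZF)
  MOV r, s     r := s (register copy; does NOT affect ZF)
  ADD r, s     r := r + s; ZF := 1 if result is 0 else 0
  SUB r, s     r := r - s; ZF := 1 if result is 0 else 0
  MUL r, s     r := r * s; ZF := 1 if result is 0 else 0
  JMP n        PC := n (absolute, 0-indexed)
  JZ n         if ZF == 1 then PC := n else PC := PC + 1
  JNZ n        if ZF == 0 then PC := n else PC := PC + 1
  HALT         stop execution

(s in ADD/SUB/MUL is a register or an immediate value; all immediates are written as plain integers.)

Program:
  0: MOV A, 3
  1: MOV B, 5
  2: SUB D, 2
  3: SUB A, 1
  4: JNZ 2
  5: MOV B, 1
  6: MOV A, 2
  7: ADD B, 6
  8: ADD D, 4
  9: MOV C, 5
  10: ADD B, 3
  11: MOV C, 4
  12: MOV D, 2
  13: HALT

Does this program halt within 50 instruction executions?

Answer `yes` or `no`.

Answer: yes

Derivation:
Step 1: PC=0 exec 'MOV A, 3'. After: A=3 B=0 C=0 D=0 ZF=0 PC=1
Step 2: PC=1 exec 'MOV B, 5'. After: A=3 B=5 C=0 D=0 ZF=0 PC=2
Step 3: PC=2 exec 'SUB D, 2'. After: A=3 B=5 C=0 D=-2 ZF=0 PC=3
Step 4: PC=3 exec 'SUB A, 1'. After: A=2 B=5 C=0 D=-2 ZF=0 PC=4
Step 5: PC=4 exec 'JNZ 2'. After: A=2 B=5 C=0 D=-2 ZF=0 PC=2
Step 6: PC=2 exec 'SUB D, 2'. After: A=2 B=5 C=0 D=-4 ZF=0 PC=3
Step 7: PC=3 exec 'SUB A, 1'. After: A=1 B=5 C=0 D=-4 ZF=0 PC=4
Step 8: PC=4 exec 'JNZ 2'. After: A=1 B=5 C=0 D=-4 ZF=0 PC=2
Step 9: PC=2 exec 'SUB D, 2'. After: A=1 B=5 C=0 D=-6 ZF=0 PC=3
Step 10: PC=3 exec 'SUB A, 1'. After: A=0 B=5 C=0 D=-6 ZF=1 PC=4
Step 11: PC=4 exec 'JNZ 2'. After: A=0 B=5 C=0 D=-6 ZF=1 PC=5
Step 12: PC=5 exec 'MOV B, 1'. After: A=0 B=1 C=0 D=-6 ZF=1 PC=6
Step 13: PC=6 exec 'MOV A, 2'. After: A=2 B=1 C=0 D=-6 ZF=1 PC=7
Step 14: PC=7 exec 'ADD B, 6'. After: A=2 B=7 C=0 D=-6 ZF=0 PC=8
Step 15: PC=8 exec 'ADD D, 4'. After: A=2 B=7 C=0 D=-2 ZF=0 PC=9
Step 16: PC=9 exec 'MOV C, 5'. After: A=2 B=7 C=5 D=-2 ZF=0 PC=10
Step 17: PC=10 exec 'ADD B, 3'. After: A=2 B=10 C=5 D=-2 ZF=0 PC=11
Step 18: PC=11 exec 'MOV C, 4'. After: A=2 B=10 C=4 D=-2 ZF=0 PC=12
Step 19: PC=12 exec 'MOV D, 2'. After: A=2 B=10 C=4 D=2 ZF=0 PC=13
Step 20: PC=13 exec 'HALT'. After: A=2 B=10 C=4 D=2 ZF=0 PC=13 HALTED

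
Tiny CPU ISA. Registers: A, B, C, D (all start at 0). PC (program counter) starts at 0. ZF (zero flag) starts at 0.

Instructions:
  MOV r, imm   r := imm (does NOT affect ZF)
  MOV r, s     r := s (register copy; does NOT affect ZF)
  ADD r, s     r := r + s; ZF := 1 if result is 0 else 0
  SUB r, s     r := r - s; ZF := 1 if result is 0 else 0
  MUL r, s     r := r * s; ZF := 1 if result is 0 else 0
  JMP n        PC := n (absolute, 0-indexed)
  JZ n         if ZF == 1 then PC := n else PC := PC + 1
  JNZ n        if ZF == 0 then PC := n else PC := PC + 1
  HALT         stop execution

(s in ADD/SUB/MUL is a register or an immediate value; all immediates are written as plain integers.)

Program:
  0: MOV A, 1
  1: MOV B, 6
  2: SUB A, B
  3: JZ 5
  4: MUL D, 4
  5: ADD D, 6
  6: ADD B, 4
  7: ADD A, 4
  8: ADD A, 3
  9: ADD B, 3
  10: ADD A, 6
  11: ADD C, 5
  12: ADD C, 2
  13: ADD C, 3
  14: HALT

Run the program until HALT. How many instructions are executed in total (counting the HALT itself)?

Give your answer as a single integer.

Answer: 15

Derivation:
Step 1: PC=0 exec 'MOV A, 1'. After: A=1 B=0 C=0 D=0 ZF=0 PC=1
Step 2: PC=1 exec 'MOV B, 6'. After: A=1 B=6 C=0 D=0 ZF=0 PC=2
Step 3: PC=2 exec 'SUB A, B'. After: A=-5 B=6 C=0 D=0 ZF=0 PC=3
Step 4: PC=3 exec 'JZ 5'. After: A=-5 B=6 C=0 D=0 ZF=0 PC=4
Step 5: PC=4 exec 'MUL D, 4'. After: A=-5 B=6 C=0 D=0 ZF=1 PC=5
Step 6: PC=5 exec 'ADD D, 6'. After: A=-5 B=6 C=0 D=6 ZF=0 PC=6
Step 7: PC=6 exec 'ADD B, 4'. After: A=-5 B=10 C=0 D=6 ZF=0 PC=7
Step 8: PC=7 exec 'ADD A, 4'. After: A=-1 B=10 C=0 D=6 ZF=0 PC=8
Step 9: PC=8 exec 'ADD A, 3'. After: A=2 B=10 C=0 D=6 ZF=0 PC=9
Step 10: PC=9 exec 'ADD B, 3'. After: A=2 B=13 C=0 D=6 ZF=0 PC=10
Step 11: PC=10 exec 'ADD A, 6'. After: A=8 B=13 C=0 D=6 ZF=0 PC=11
Step 12: PC=11 exec 'ADD C, 5'. After: A=8 B=13 C=5 D=6 ZF=0 PC=12
Step 13: PC=12 exec 'ADD C, 2'. After: A=8 B=13 C=7 D=6 ZF=0 PC=13
Step 14: PC=13 exec 'ADD C, 3'. After: A=8 B=13 C=10 D=6 ZF=0 PC=14
Step 15: PC=14 exec 'HALT'. After: A=8 B=13 C=10 D=6 ZF=0 PC=14 HALTED
Total instructions executed: 15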